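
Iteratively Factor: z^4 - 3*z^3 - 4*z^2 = (z + 1)*(z^3 - 4*z^2) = z*(z + 1)*(z^2 - 4*z) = z^2*(z + 1)*(z - 4)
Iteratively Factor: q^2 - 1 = (q - 1)*(q + 1)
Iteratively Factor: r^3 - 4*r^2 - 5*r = (r)*(r^2 - 4*r - 5) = r*(r - 5)*(r + 1)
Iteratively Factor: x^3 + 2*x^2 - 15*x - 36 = (x + 3)*(x^2 - x - 12) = (x + 3)^2*(x - 4)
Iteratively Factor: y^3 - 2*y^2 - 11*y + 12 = (y - 1)*(y^2 - y - 12) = (y - 1)*(y + 3)*(y - 4)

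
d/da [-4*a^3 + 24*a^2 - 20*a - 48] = -12*a^2 + 48*a - 20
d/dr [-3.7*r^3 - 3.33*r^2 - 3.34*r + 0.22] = -11.1*r^2 - 6.66*r - 3.34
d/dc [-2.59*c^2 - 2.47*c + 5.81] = -5.18*c - 2.47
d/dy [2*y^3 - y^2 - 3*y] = 6*y^2 - 2*y - 3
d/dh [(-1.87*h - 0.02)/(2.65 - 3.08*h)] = (13.295315 - 15.452668*h)/(3.08*h - 2.65)^3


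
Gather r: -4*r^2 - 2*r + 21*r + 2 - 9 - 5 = -4*r^2 + 19*r - 12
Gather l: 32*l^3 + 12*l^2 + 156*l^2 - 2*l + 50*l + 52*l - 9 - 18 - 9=32*l^3 + 168*l^2 + 100*l - 36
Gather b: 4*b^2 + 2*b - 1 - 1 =4*b^2 + 2*b - 2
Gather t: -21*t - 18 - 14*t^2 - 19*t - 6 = -14*t^2 - 40*t - 24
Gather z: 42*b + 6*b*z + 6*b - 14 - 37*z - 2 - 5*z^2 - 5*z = 48*b - 5*z^2 + z*(6*b - 42) - 16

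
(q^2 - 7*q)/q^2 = (q - 7)/q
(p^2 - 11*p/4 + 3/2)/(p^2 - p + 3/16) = 4*(p - 2)/(4*p - 1)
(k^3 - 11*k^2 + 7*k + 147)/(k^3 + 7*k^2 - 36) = (k^2 - 14*k + 49)/(k^2 + 4*k - 12)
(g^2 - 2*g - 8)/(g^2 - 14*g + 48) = (g^2 - 2*g - 8)/(g^2 - 14*g + 48)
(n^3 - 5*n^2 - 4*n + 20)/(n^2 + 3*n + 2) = (n^2 - 7*n + 10)/(n + 1)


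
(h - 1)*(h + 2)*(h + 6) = h^3 + 7*h^2 + 4*h - 12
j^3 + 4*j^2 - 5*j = j*(j - 1)*(j + 5)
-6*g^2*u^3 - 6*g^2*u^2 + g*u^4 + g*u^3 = u^2*(-6*g + u)*(g*u + g)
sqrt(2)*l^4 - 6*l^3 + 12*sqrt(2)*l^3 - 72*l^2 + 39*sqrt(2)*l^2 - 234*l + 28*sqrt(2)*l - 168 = (l + 4)*(l + 7)*(l - 3*sqrt(2))*(sqrt(2)*l + sqrt(2))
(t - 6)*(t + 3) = t^2 - 3*t - 18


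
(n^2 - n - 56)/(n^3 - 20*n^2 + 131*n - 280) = (n + 7)/(n^2 - 12*n + 35)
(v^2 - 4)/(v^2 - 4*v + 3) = (v^2 - 4)/(v^2 - 4*v + 3)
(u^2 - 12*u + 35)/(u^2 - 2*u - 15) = (u - 7)/(u + 3)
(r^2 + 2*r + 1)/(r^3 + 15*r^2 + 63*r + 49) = (r + 1)/(r^2 + 14*r + 49)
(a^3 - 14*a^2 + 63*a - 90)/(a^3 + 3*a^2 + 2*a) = (a^3 - 14*a^2 + 63*a - 90)/(a*(a^2 + 3*a + 2))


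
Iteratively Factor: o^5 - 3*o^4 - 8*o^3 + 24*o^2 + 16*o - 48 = (o + 2)*(o^4 - 5*o^3 + 2*o^2 + 20*o - 24) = (o - 3)*(o + 2)*(o^3 - 2*o^2 - 4*o + 8) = (o - 3)*(o - 2)*(o + 2)*(o^2 - 4) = (o - 3)*(o - 2)*(o + 2)^2*(o - 2)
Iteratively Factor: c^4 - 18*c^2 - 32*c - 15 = (c + 1)*(c^3 - c^2 - 17*c - 15) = (c + 1)*(c + 3)*(c^2 - 4*c - 5) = (c + 1)^2*(c + 3)*(c - 5)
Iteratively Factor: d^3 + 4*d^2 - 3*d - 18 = (d - 2)*(d^2 + 6*d + 9) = (d - 2)*(d + 3)*(d + 3)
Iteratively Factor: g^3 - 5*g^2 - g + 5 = (g + 1)*(g^2 - 6*g + 5) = (g - 5)*(g + 1)*(g - 1)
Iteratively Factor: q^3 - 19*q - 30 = (q - 5)*(q^2 + 5*q + 6) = (q - 5)*(q + 2)*(q + 3)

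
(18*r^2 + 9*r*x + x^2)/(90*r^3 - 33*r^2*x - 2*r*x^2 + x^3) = (3*r + x)/(15*r^2 - 8*r*x + x^2)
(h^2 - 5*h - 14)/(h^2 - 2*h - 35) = (h + 2)/(h + 5)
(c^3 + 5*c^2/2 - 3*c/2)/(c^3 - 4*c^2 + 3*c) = (2*c^2 + 5*c - 3)/(2*(c^2 - 4*c + 3))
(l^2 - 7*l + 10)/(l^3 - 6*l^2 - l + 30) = (l - 2)/(l^2 - l - 6)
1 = 1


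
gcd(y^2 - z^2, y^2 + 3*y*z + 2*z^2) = y + z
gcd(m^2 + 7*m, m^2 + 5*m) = m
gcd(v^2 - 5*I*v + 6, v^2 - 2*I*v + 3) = v + I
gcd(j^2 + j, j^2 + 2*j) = j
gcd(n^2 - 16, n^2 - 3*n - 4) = n - 4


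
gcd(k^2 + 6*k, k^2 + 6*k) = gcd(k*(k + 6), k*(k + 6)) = k^2 + 6*k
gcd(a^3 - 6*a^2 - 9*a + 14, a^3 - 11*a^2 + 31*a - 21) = a^2 - 8*a + 7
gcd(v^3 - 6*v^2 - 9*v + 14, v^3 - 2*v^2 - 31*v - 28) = v - 7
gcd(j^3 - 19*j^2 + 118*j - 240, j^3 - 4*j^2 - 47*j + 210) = j^2 - 11*j + 30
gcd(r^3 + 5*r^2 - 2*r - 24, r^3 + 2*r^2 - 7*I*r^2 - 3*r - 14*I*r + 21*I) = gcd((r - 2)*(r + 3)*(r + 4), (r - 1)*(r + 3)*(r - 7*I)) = r + 3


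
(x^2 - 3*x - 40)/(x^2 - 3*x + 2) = (x^2 - 3*x - 40)/(x^2 - 3*x + 2)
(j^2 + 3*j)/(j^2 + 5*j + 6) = j/(j + 2)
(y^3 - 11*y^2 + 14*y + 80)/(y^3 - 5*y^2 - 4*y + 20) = (y - 8)/(y - 2)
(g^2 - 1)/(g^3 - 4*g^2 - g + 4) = 1/(g - 4)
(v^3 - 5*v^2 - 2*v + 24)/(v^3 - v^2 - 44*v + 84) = (v^3 - 5*v^2 - 2*v + 24)/(v^3 - v^2 - 44*v + 84)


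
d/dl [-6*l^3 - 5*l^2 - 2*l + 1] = -18*l^2 - 10*l - 2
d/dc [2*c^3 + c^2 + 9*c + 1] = 6*c^2 + 2*c + 9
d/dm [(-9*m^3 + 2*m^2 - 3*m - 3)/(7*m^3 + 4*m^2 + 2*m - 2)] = (-50*m^4 + 6*m^3 + 133*m^2 + 16*m + 12)/(49*m^6 + 56*m^5 + 44*m^4 - 12*m^3 - 12*m^2 - 8*m + 4)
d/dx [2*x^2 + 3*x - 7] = 4*x + 3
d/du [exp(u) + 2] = exp(u)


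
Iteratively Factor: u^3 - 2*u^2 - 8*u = (u)*(u^2 - 2*u - 8) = u*(u - 4)*(u + 2)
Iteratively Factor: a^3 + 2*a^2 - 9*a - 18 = (a + 3)*(a^2 - a - 6) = (a + 2)*(a + 3)*(a - 3)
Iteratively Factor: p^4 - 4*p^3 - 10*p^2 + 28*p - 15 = (p - 5)*(p^3 + p^2 - 5*p + 3) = (p - 5)*(p + 3)*(p^2 - 2*p + 1) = (p - 5)*(p - 1)*(p + 3)*(p - 1)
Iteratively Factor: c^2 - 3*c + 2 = (c - 1)*(c - 2)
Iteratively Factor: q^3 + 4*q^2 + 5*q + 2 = (q + 2)*(q^2 + 2*q + 1) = (q + 1)*(q + 2)*(q + 1)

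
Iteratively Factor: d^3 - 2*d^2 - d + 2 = (d - 2)*(d^2 - 1) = (d - 2)*(d - 1)*(d + 1)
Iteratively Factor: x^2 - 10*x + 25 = (x - 5)*(x - 5)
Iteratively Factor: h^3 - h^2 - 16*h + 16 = (h - 1)*(h^2 - 16) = (h - 4)*(h - 1)*(h + 4)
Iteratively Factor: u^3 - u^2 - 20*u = (u)*(u^2 - u - 20) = u*(u - 5)*(u + 4)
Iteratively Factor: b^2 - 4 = (b - 2)*(b + 2)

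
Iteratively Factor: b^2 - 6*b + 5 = (b - 5)*(b - 1)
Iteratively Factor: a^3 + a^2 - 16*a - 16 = (a + 4)*(a^2 - 3*a - 4) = (a + 1)*(a + 4)*(a - 4)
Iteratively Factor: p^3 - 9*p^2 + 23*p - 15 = (p - 1)*(p^2 - 8*p + 15) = (p - 3)*(p - 1)*(p - 5)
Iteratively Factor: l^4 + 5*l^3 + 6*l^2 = (l + 2)*(l^3 + 3*l^2) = l*(l + 2)*(l^2 + 3*l) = l*(l + 2)*(l + 3)*(l)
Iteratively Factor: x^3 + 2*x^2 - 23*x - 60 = (x + 3)*(x^2 - x - 20) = (x - 5)*(x + 3)*(x + 4)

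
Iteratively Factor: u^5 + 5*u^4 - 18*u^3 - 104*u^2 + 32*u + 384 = (u - 2)*(u^4 + 7*u^3 - 4*u^2 - 112*u - 192) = (u - 2)*(u + 4)*(u^3 + 3*u^2 - 16*u - 48) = (u - 2)*(u + 4)^2*(u^2 - u - 12) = (u - 2)*(u + 3)*(u + 4)^2*(u - 4)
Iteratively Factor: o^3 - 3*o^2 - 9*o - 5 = (o + 1)*(o^2 - 4*o - 5) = (o + 1)^2*(o - 5)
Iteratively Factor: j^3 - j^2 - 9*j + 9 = (j - 1)*(j^2 - 9) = (j - 1)*(j + 3)*(j - 3)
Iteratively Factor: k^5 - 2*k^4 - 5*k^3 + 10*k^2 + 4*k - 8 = (k - 2)*(k^4 - 5*k^2 + 4) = (k - 2)*(k - 1)*(k^3 + k^2 - 4*k - 4) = (k - 2)*(k - 1)*(k + 2)*(k^2 - k - 2) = (k - 2)*(k - 1)*(k + 1)*(k + 2)*(k - 2)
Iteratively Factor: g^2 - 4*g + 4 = (g - 2)*(g - 2)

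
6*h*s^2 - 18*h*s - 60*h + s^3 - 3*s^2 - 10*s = (6*h + s)*(s - 5)*(s + 2)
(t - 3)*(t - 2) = t^2 - 5*t + 6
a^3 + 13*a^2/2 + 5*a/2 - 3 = (a - 1/2)*(a + 1)*(a + 6)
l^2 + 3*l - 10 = (l - 2)*(l + 5)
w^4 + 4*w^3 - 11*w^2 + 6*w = w*(w - 1)^2*(w + 6)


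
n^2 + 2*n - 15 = (n - 3)*(n + 5)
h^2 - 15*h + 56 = (h - 8)*(h - 7)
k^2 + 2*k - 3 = (k - 1)*(k + 3)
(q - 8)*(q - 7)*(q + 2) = q^3 - 13*q^2 + 26*q + 112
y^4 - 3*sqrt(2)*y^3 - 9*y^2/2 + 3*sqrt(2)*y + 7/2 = (y - 1)*(y + 1)*(y - 7*sqrt(2)/2)*(y + sqrt(2)/2)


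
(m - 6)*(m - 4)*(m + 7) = m^3 - 3*m^2 - 46*m + 168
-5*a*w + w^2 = w*(-5*a + w)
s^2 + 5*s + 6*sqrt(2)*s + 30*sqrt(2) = (s + 5)*(s + 6*sqrt(2))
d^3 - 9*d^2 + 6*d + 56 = (d - 7)*(d - 4)*(d + 2)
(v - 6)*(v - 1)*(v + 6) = v^3 - v^2 - 36*v + 36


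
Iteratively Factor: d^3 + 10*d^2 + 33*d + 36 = (d + 3)*(d^2 + 7*d + 12) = (d + 3)^2*(d + 4)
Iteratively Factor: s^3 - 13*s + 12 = (s - 1)*(s^2 + s - 12) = (s - 3)*(s - 1)*(s + 4)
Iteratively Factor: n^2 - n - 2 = (n - 2)*(n + 1)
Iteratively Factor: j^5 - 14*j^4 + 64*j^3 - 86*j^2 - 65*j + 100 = (j + 1)*(j^4 - 15*j^3 + 79*j^2 - 165*j + 100) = (j - 1)*(j + 1)*(j^3 - 14*j^2 + 65*j - 100) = (j - 4)*(j - 1)*(j + 1)*(j^2 - 10*j + 25) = (j - 5)*(j - 4)*(j - 1)*(j + 1)*(j - 5)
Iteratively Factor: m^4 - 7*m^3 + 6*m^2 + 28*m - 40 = (m - 2)*(m^3 - 5*m^2 - 4*m + 20) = (m - 2)*(m + 2)*(m^2 - 7*m + 10) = (m - 2)^2*(m + 2)*(m - 5)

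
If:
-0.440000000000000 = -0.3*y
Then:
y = 1.47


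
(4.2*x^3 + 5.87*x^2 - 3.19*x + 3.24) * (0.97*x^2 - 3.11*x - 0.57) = 4.074*x^5 - 7.3681*x^4 - 23.744*x^3 + 9.7178*x^2 - 8.2581*x - 1.8468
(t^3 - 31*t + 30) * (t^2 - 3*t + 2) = t^5 - 3*t^4 - 29*t^3 + 123*t^2 - 152*t + 60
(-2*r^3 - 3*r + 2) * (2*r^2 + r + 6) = -4*r^5 - 2*r^4 - 18*r^3 + r^2 - 16*r + 12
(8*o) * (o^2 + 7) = 8*o^3 + 56*o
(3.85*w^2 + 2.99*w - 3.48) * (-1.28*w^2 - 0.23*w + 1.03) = -4.928*w^4 - 4.7127*w^3 + 7.7322*w^2 + 3.8801*w - 3.5844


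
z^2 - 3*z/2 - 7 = (z - 7/2)*(z + 2)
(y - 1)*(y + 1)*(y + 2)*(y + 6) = y^4 + 8*y^3 + 11*y^2 - 8*y - 12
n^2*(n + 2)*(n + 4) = n^4 + 6*n^3 + 8*n^2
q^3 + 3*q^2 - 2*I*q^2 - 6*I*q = q*(q + 3)*(q - 2*I)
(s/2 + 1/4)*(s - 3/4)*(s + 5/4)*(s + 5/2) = s^4/2 + 7*s^3/4 + 29*s^2/32 - 35*s/32 - 75/128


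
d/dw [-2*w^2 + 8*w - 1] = 8 - 4*w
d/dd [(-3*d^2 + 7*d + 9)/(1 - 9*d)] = (27*d^2 - 6*d + 88)/(81*d^2 - 18*d + 1)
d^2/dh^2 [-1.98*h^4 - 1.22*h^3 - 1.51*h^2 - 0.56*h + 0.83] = -23.76*h^2 - 7.32*h - 3.02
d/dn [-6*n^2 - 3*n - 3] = -12*n - 3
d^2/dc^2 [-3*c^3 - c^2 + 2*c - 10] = -18*c - 2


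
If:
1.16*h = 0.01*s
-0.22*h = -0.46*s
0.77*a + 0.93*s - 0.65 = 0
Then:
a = 0.84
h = 0.00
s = 0.00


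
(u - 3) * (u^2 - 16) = u^3 - 3*u^2 - 16*u + 48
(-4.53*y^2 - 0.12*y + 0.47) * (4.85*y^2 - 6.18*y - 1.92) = -21.9705*y^4 + 27.4134*y^3 + 11.7187*y^2 - 2.6742*y - 0.9024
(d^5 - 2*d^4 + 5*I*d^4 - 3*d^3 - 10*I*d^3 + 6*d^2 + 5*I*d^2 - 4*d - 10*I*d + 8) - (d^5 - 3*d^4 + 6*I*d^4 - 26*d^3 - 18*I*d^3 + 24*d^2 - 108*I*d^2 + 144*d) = d^4 - I*d^4 + 23*d^3 + 8*I*d^3 - 18*d^2 + 113*I*d^2 - 148*d - 10*I*d + 8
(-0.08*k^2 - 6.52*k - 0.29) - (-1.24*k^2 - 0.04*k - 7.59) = 1.16*k^2 - 6.48*k + 7.3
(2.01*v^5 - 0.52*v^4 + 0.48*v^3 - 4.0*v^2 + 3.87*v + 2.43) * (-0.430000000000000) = -0.8643*v^5 + 0.2236*v^4 - 0.2064*v^3 + 1.72*v^2 - 1.6641*v - 1.0449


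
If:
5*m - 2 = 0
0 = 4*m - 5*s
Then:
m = 2/5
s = 8/25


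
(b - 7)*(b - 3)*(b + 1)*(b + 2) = b^4 - 7*b^3 - 7*b^2 + 43*b + 42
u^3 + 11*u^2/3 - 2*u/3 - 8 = (u - 4/3)*(u + 2)*(u + 3)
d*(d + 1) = d^2 + d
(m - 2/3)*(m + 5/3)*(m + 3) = m^3 + 4*m^2 + 17*m/9 - 10/3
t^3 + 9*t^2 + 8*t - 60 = (t - 2)*(t + 5)*(t + 6)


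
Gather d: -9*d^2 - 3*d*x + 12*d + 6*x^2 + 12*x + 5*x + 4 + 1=-9*d^2 + d*(12 - 3*x) + 6*x^2 + 17*x + 5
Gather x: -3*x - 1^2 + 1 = -3*x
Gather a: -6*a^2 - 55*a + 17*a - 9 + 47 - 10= -6*a^2 - 38*a + 28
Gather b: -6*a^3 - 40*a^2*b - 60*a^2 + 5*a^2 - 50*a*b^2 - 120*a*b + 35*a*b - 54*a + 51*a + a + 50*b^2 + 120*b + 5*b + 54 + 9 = -6*a^3 - 55*a^2 - 2*a + b^2*(50 - 50*a) + b*(-40*a^2 - 85*a + 125) + 63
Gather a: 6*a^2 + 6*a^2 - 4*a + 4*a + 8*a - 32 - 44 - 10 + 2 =12*a^2 + 8*a - 84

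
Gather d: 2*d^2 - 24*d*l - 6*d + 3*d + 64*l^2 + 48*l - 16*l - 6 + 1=2*d^2 + d*(-24*l - 3) + 64*l^2 + 32*l - 5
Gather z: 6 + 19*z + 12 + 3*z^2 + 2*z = 3*z^2 + 21*z + 18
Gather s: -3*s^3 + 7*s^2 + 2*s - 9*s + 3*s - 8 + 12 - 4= -3*s^3 + 7*s^2 - 4*s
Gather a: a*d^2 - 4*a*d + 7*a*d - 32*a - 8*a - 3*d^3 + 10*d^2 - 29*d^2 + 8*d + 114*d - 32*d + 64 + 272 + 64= a*(d^2 + 3*d - 40) - 3*d^3 - 19*d^2 + 90*d + 400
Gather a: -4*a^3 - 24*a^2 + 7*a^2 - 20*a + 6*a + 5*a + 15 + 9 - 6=-4*a^3 - 17*a^2 - 9*a + 18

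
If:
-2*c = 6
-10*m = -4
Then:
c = -3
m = 2/5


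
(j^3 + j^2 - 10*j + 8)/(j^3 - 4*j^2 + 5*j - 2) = (j + 4)/(j - 1)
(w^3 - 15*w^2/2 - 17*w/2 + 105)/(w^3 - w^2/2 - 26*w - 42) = (w - 5)/(w + 2)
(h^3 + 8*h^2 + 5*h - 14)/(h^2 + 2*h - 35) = (h^2 + h - 2)/(h - 5)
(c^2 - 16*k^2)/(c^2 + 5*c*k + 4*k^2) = (c - 4*k)/(c + k)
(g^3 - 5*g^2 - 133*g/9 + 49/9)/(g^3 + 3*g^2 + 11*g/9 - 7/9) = (g - 7)/(g + 1)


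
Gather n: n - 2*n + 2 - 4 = -n - 2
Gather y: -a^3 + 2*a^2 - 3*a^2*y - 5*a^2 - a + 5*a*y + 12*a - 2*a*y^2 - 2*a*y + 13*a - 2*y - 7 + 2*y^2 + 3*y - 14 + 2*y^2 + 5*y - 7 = -a^3 - 3*a^2 + 24*a + y^2*(4 - 2*a) + y*(-3*a^2 + 3*a + 6) - 28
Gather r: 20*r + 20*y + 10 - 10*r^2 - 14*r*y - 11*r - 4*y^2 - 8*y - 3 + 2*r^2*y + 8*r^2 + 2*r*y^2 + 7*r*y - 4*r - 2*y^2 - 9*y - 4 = r^2*(2*y - 2) + r*(2*y^2 - 7*y + 5) - 6*y^2 + 3*y + 3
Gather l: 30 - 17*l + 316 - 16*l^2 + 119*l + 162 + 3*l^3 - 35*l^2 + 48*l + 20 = 3*l^3 - 51*l^2 + 150*l + 528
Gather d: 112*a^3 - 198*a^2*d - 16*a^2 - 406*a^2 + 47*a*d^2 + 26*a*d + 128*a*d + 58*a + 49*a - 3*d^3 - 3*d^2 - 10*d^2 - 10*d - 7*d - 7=112*a^3 - 422*a^2 + 107*a - 3*d^3 + d^2*(47*a - 13) + d*(-198*a^2 + 154*a - 17) - 7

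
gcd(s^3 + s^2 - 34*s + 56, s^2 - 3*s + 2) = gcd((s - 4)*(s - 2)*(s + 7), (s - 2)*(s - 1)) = s - 2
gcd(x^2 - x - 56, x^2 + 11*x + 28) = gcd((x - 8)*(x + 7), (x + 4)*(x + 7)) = x + 7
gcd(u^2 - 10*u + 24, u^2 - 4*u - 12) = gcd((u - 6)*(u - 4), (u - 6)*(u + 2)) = u - 6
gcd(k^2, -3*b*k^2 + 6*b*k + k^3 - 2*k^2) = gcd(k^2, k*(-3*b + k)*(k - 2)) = k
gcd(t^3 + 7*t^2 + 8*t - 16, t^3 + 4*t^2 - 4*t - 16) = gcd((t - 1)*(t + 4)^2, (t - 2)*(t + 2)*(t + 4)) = t + 4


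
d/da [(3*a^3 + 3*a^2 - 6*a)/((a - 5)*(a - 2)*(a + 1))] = 3*(-7*a^4 + 10*a^3 + 21*a^2 + 20*a - 20)/(a^6 - 12*a^5 + 42*a^4 - 16*a^3 - 111*a^2 + 60*a + 100)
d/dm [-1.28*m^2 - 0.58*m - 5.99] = -2.56*m - 0.58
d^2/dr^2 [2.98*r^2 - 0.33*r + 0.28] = 5.96000000000000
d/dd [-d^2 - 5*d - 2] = -2*d - 5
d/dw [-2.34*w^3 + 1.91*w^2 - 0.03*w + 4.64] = -7.02*w^2 + 3.82*w - 0.03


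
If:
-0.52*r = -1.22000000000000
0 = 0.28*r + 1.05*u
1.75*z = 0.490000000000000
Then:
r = 2.35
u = -0.63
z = 0.28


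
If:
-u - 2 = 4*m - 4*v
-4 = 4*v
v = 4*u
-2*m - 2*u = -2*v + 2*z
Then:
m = -23/16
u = -1/4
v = -1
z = 11/16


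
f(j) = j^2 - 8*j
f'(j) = 2*j - 8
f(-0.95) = 8.50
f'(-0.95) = -9.90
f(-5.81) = 80.24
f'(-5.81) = -19.62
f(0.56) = -4.17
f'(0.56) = -6.88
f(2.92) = -14.83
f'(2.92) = -2.16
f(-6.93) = 103.46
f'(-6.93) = -21.86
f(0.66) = -4.84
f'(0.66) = -6.68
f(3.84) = -15.97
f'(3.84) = -0.32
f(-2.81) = 30.38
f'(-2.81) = -13.62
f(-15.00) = 345.00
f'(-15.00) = -38.00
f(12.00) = 48.00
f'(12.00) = 16.00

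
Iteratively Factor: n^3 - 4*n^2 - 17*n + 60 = (n + 4)*(n^2 - 8*n + 15) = (n - 3)*(n + 4)*(n - 5)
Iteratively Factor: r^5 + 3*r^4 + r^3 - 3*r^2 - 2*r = (r + 1)*(r^4 + 2*r^3 - r^2 - 2*r) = (r + 1)*(r + 2)*(r^3 - r) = (r + 1)^2*(r + 2)*(r^2 - r) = (r - 1)*(r + 1)^2*(r + 2)*(r)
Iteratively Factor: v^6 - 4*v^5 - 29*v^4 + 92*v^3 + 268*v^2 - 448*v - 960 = (v + 4)*(v^5 - 8*v^4 + 3*v^3 + 80*v^2 - 52*v - 240) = (v + 2)*(v + 4)*(v^4 - 10*v^3 + 23*v^2 + 34*v - 120) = (v + 2)^2*(v + 4)*(v^3 - 12*v^2 + 47*v - 60) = (v - 5)*(v + 2)^2*(v + 4)*(v^2 - 7*v + 12) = (v - 5)*(v - 4)*(v + 2)^2*(v + 4)*(v - 3)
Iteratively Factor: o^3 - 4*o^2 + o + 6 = (o + 1)*(o^2 - 5*o + 6) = (o - 2)*(o + 1)*(o - 3)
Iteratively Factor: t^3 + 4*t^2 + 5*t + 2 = (t + 1)*(t^2 + 3*t + 2) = (t + 1)*(t + 2)*(t + 1)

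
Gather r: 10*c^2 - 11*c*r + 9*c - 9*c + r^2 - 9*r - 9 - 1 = 10*c^2 + r^2 + r*(-11*c - 9) - 10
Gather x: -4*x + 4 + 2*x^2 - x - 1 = 2*x^2 - 5*x + 3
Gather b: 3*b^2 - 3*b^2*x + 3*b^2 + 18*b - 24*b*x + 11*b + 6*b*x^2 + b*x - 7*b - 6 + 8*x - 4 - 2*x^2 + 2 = b^2*(6 - 3*x) + b*(6*x^2 - 23*x + 22) - 2*x^2 + 8*x - 8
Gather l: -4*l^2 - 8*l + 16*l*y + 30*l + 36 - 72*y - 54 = -4*l^2 + l*(16*y + 22) - 72*y - 18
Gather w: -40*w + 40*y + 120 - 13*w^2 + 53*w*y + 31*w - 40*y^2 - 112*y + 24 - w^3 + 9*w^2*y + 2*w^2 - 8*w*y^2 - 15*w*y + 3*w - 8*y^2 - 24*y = -w^3 + w^2*(9*y - 11) + w*(-8*y^2 + 38*y - 6) - 48*y^2 - 96*y + 144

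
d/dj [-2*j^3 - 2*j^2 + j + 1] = -6*j^2 - 4*j + 1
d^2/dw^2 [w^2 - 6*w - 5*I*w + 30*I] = 2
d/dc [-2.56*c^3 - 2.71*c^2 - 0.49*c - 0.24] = -7.68*c^2 - 5.42*c - 0.49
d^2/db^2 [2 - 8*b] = 0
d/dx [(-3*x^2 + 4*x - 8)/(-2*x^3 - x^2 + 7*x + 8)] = (-6*x^4 + 16*x^3 - 65*x^2 - 64*x + 88)/(4*x^6 + 4*x^5 - 27*x^4 - 46*x^3 + 33*x^2 + 112*x + 64)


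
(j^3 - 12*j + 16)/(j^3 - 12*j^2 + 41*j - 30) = (j^3 - 12*j + 16)/(j^3 - 12*j^2 + 41*j - 30)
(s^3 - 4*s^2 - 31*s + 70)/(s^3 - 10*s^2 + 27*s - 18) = (s^3 - 4*s^2 - 31*s + 70)/(s^3 - 10*s^2 + 27*s - 18)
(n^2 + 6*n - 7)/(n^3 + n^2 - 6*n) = (n^2 + 6*n - 7)/(n*(n^2 + n - 6))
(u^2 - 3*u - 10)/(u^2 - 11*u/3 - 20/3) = 3*(u + 2)/(3*u + 4)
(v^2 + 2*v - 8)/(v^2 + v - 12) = (v - 2)/(v - 3)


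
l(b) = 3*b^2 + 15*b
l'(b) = 6*b + 15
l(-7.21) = 47.80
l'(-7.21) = -28.26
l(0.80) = 13.92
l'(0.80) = 19.80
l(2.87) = 67.76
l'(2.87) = 32.22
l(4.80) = 141.12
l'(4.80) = 43.80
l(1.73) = 34.93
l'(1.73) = 25.38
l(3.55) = 91.06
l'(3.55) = 36.30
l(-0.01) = -0.15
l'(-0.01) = 14.94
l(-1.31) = -14.50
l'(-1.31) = 7.14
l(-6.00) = 18.00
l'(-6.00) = -21.00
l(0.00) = 0.00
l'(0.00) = 15.00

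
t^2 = t^2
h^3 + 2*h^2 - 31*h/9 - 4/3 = (h - 4/3)*(h + 1/3)*(h + 3)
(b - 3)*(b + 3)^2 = b^3 + 3*b^2 - 9*b - 27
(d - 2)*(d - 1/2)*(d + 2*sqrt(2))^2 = d^4 - 5*d^3/2 + 4*sqrt(2)*d^3 - 10*sqrt(2)*d^2 + 9*d^2 - 20*d + 4*sqrt(2)*d + 8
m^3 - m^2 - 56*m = m*(m - 8)*(m + 7)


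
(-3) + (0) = -3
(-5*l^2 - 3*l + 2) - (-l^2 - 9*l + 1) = -4*l^2 + 6*l + 1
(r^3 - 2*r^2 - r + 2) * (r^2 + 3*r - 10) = r^5 + r^4 - 17*r^3 + 19*r^2 + 16*r - 20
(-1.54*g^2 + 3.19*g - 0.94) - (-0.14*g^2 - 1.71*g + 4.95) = -1.4*g^2 + 4.9*g - 5.89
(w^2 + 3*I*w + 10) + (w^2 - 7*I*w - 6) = 2*w^2 - 4*I*w + 4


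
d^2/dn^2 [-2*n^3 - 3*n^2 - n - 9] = -12*n - 6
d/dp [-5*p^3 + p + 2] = 1 - 15*p^2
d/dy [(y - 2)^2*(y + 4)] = 3*y^2 - 12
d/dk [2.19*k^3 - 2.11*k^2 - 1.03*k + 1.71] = 6.57*k^2 - 4.22*k - 1.03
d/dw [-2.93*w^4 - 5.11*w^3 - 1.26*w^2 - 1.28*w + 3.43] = -11.72*w^3 - 15.33*w^2 - 2.52*w - 1.28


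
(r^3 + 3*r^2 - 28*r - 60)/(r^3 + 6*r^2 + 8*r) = (r^2 + r - 30)/(r*(r + 4))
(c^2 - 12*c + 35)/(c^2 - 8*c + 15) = (c - 7)/(c - 3)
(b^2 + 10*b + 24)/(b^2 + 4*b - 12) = (b + 4)/(b - 2)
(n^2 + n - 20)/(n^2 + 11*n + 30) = (n - 4)/(n + 6)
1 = 1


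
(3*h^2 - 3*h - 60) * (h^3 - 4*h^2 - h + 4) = 3*h^5 - 15*h^4 - 51*h^3 + 255*h^2 + 48*h - 240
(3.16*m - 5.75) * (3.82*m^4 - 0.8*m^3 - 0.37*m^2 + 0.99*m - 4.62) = 12.0712*m^5 - 24.493*m^4 + 3.4308*m^3 + 5.2559*m^2 - 20.2917*m + 26.565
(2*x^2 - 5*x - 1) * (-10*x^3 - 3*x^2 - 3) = -20*x^5 + 44*x^4 + 25*x^3 - 3*x^2 + 15*x + 3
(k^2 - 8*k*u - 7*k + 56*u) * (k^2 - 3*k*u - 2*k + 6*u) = k^4 - 11*k^3*u - 9*k^3 + 24*k^2*u^2 + 99*k^2*u + 14*k^2 - 216*k*u^2 - 154*k*u + 336*u^2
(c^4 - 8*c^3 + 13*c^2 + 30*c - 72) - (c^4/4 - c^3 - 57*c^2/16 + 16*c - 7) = 3*c^4/4 - 7*c^3 + 265*c^2/16 + 14*c - 65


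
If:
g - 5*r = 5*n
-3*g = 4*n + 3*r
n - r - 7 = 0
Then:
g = -35/37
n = 126/37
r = -133/37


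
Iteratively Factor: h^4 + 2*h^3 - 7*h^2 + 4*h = (h - 1)*(h^3 + 3*h^2 - 4*h) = h*(h - 1)*(h^2 + 3*h - 4) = h*(h - 1)*(h + 4)*(h - 1)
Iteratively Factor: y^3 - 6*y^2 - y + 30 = (y - 5)*(y^2 - y - 6) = (y - 5)*(y - 3)*(y + 2)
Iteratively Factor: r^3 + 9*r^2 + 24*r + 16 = (r + 1)*(r^2 + 8*r + 16) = (r + 1)*(r + 4)*(r + 4)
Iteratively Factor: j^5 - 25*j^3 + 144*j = (j - 3)*(j^4 + 3*j^3 - 16*j^2 - 48*j) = j*(j - 3)*(j^3 + 3*j^2 - 16*j - 48) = j*(j - 4)*(j - 3)*(j^2 + 7*j + 12) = j*(j - 4)*(j - 3)*(j + 3)*(j + 4)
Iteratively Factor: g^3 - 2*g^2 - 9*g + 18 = (g - 3)*(g^2 + g - 6) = (g - 3)*(g - 2)*(g + 3)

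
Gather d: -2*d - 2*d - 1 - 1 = -4*d - 2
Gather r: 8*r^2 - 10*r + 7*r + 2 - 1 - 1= 8*r^2 - 3*r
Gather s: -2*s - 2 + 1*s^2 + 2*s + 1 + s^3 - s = s^3 + s^2 - s - 1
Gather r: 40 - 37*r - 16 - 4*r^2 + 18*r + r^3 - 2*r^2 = r^3 - 6*r^2 - 19*r + 24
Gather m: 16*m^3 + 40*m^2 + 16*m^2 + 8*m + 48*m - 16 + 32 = 16*m^3 + 56*m^2 + 56*m + 16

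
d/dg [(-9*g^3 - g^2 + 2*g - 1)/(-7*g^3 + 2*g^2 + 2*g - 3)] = (-25*g^4 - 8*g^3 + 54*g^2 + 10*g - 4)/(49*g^6 - 28*g^5 - 24*g^4 + 50*g^3 - 8*g^2 - 12*g + 9)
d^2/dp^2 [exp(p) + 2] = exp(p)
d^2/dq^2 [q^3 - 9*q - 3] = 6*q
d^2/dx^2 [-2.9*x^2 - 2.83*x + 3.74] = -5.80000000000000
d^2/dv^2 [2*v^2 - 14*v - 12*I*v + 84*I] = 4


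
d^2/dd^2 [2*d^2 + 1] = 4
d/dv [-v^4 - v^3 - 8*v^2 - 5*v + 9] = -4*v^3 - 3*v^2 - 16*v - 5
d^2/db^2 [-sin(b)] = sin(b)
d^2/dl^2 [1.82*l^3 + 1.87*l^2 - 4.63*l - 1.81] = 10.92*l + 3.74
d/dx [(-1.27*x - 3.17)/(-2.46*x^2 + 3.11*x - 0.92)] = (-3.1242*x^2 - 15.5964*x + 11.0271)/(6.0516*x^4 - 15.3012*x^3 + 14.1985*x^2 - 5.7224*x + 0.8464)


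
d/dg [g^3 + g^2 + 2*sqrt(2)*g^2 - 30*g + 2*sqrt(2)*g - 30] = 3*g^2 + 2*g + 4*sqrt(2)*g - 30 + 2*sqrt(2)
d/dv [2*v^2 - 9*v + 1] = 4*v - 9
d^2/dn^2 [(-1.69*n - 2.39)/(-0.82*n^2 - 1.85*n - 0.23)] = ((1.64*n + 1.85)*(1.69*n + 2.39)*(3.28*n + 3.7) - (8.3148*n + 10.1726)*(0.82*n^2 + 1.85*n + 0.23))/(0.82*n^2 + 1.85*n + 0.23)^3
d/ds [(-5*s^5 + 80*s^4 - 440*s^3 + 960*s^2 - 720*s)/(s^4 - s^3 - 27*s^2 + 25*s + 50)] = 5*(-s^6 - 2*s^5 + 149*s^4 - 744*s^3 + 378*s^2 + 3000*s - 1800)/(s^6 + 2*s^5 - 49*s^4 - 100*s^3 + 575*s^2 + 1250*s + 625)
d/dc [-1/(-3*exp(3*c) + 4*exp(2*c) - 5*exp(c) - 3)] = (-9*exp(2*c) + 8*exp(c) - 5)*exp(c)/(3*exp(3*c) - 4*exp(2*c) + 5*exp(c) + 3)^2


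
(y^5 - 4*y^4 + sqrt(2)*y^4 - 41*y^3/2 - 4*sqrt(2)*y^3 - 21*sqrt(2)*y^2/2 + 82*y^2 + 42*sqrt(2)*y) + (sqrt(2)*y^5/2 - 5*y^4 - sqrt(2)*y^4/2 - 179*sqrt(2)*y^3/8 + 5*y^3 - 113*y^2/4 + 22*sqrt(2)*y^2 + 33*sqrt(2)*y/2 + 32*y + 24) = sqrt(2)*y^5/2 + y^5 - 9*y^4 + sqrt(2)*y^4/2 - 211*sqrt(2)*y^3/8 - 31*y^3/2 + 23*sqrt(2)*y^2/2 + 215*y^2/4 + 32*y + 117*sqrt(2)*y/2 + 24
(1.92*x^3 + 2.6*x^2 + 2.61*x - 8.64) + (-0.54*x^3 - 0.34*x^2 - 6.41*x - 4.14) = 1.38*x^3 + 2.26*x^2 - 3.8*x - 12.78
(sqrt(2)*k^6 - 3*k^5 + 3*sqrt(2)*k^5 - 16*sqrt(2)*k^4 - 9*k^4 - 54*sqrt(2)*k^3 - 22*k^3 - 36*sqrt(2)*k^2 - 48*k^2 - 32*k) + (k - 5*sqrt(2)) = sqrt(2)*k^6 - 3*k^5 + 3*sqrt(2)*k^5 - 16*sqrt(2)*k^4 - 9*k^4 - 54*sqrt(2)*k^3 - 22*k^3 - 36*sqrt(2)*k^2 - 48*k^2 - 31*k - 5*sqrt(2)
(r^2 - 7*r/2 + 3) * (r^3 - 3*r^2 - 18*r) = r^5 - 13*r^4/2 - 9*r^3/2 + 54*r^2 - 54*r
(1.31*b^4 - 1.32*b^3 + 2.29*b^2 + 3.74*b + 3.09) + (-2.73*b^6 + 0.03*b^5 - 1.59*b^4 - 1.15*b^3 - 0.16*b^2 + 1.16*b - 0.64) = -2.73*b^6 + 0.03*b^5 - 0.28*b^4 - 2.47*b^3 + 2.13*b^2 + 4.9*b + 2.45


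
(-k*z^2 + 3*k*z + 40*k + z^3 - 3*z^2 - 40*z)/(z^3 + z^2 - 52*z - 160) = (-k + z)/(z + 4)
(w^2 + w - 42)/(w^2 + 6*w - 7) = (w - 6)/(w - 1)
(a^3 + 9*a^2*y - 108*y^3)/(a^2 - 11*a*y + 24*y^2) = (-a^2 - 12*a*y - 36*y^2)/(-a + 8*y)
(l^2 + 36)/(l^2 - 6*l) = (l^2 + 36)/(l*(l - 6))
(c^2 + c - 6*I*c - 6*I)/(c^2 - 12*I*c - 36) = (c + 1)/(c - 6*I)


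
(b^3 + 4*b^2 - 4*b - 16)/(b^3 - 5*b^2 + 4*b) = (b^3 + 4*b^2 - 4*b - 16)/(b*(b^2 - 5*b + 4))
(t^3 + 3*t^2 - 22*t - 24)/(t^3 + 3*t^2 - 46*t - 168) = (t^2 - 3*t - 4)/(t^2 - 3*t - 28)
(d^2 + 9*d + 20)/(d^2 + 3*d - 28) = (d^2 + 9*d + 20)/(d^2 + 3*d - 28)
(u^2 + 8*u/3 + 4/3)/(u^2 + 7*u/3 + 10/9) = 3*(u + 2)/(3*u + 5)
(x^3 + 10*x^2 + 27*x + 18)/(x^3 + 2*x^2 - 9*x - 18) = (x^2 + 7*x + 6)/(x^2 - x - 6)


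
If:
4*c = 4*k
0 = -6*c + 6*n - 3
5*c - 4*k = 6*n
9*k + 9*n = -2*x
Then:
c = -3/5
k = -3/5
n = -1/10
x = 63/20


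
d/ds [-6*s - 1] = -6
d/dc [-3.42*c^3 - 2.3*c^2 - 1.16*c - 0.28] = -10.26*c^2 - 4.6*c - 1.16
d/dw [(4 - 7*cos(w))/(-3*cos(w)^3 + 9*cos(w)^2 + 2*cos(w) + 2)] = 16*(42*cos(w)^3 - 99*cos(w)^2 + 72*cos(w) + 22)*sin(w)/(36*sin(w)^2 + cos(w) + 3*cos(3*w) - 44)^2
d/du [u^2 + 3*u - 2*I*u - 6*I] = 2*u + 3 - 2*I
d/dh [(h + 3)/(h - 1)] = -4/(h - 1)^2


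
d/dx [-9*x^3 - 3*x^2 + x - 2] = -27*x^2 - 6*x + 1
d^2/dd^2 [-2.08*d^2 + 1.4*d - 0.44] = -4.16000000000000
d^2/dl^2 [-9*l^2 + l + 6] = -18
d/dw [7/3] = 0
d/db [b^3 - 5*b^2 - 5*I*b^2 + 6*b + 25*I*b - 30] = 3*b^2 - 10*b - 10*I*b + 6 + 25*I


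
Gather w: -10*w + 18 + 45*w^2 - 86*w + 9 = 45*w^2 - 96*w + 27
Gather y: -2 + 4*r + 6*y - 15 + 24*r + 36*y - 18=28*r + 42*y - 35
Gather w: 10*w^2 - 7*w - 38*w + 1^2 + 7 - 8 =10*w^2 - 45*w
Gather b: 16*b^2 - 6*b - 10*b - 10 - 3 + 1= 16*b^2 - 16*b - 12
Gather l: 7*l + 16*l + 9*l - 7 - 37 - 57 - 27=32*l - 128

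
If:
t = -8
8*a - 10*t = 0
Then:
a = -10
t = -8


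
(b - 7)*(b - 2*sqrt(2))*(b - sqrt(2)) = b^3 - 7*b^2 - 3*sqrt(2)*b^2 + 4*b + 21*sqrt(2)*b - 28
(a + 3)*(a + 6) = a^2 + 9*a + 18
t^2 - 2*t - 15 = (t - 5)*(t + 3)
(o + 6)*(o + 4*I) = o^2 + 6*o + 4*I*o + 24*I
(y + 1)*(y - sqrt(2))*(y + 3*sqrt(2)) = y^3 + y^2 + 2*sqrt(2)*y^2 - 6*y + 2*sqrt(2)*y - 6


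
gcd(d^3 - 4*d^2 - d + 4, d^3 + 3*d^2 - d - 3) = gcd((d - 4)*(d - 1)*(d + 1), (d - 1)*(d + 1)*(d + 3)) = d^2 - 1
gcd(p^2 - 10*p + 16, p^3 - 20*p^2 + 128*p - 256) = p - 8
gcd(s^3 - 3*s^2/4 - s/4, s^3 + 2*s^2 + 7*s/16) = s^2 + s/4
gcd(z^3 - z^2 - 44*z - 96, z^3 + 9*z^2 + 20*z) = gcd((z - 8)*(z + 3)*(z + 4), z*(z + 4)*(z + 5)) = z + 4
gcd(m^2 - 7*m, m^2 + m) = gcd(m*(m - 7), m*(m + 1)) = m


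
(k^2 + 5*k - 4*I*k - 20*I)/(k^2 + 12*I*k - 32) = (k^2 + k*(5 - 4*I) - 20*I)/(k^2 + 12*I*k - 32)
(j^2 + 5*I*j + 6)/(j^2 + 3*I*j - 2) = (j^2 + 5*I*j + 6)/(j^2 + 3*I*j - 2)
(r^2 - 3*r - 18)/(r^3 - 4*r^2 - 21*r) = (r - 6)/(r*(r - 7))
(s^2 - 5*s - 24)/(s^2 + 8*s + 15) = (s - 8)/(s + 5)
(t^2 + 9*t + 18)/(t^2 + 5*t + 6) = (t + 6)/(t + 2)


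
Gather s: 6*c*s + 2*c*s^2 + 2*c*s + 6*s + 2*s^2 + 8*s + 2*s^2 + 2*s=s^2*(2*c + 4) + s*(8*c + 16)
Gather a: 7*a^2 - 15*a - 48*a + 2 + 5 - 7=7*a^2 - 63*a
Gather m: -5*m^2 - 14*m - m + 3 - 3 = -5*m^2 - 15*m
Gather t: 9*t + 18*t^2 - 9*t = 18*t^2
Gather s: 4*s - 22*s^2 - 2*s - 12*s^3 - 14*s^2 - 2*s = -12*s^3 - 36*s^2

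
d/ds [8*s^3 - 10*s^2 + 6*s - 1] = 24*s^2 - 20*s + 6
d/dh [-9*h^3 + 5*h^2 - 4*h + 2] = -27*h^2 + 10*h - 4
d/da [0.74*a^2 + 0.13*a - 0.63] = 1.48*a + 0.13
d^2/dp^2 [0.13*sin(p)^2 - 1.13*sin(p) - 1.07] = 1.13*sin(p) + 0.26*cos(2*p)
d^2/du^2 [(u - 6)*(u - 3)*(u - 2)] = 6*u - 22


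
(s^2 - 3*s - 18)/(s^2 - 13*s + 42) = (s + 3)/(s - 7)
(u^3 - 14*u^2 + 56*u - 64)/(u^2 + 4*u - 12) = (u^2 - 12*u + 32)/(u + 6)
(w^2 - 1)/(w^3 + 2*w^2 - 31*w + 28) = (w + 1)/(w^2 + 3*w - 28)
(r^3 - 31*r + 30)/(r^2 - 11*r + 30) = (r^2 + 5*r - 6)/(r - 6)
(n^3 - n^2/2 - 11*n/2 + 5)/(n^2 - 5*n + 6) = (2*n^2 + 3*n - 5)/(2*(n - 3))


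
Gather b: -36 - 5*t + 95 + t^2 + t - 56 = t^2 - 4*t + 3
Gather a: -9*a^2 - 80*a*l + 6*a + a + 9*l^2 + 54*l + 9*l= -9*a^2 + a*(7 - 80*l) + 9*l^2 + 63*l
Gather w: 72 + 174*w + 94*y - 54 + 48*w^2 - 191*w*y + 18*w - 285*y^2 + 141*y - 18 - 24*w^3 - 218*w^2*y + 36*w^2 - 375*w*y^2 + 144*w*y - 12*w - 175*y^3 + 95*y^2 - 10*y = -24*w^3 + w^2*(84 - 218*y) + w*(-375*y^2 - 47*y + 180) - 175*y^3 - 190*y^2 + 225*y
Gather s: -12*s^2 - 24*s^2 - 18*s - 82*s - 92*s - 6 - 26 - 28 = -36*s^2 - 192*s - 60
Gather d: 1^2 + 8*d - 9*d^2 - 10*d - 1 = -9*d^2 - 2*d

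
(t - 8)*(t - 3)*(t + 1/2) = t^3 - 21*t^2/2 + 37*t/2 + 12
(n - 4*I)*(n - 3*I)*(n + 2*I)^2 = n^4 - 3*I*n^3 + 12*n^2 - 20*I*n + 48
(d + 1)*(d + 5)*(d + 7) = d^3 + 13*d^2 + 47*d + 35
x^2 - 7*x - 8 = (x - 8)*(x + 1)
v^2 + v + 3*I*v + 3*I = (v + 1)*(v + 3*I)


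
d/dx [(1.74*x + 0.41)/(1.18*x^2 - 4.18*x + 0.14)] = (-2.0532*x^2 - 0.9676*x + 1.9574)/(1.3924*x^4 - 9.8648*x^3 + 17.8028*x^2 - 1.1704*x + 0.0196)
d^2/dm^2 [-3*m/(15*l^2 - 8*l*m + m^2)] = 6*(-4*m*(4*l - m)^2 + (-8*l + 3*m)*(15*l^2 - 8*l*m + m^2))/(15*l^2 - 8*l*m + m^2)^3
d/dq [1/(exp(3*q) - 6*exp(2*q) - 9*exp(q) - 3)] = 3*(-exp(2*q) + 4*exp(q) + 3)*exp(q)/(-exp(3*q) + 6*exp(2*q) + 9*exp(q) + 3)^2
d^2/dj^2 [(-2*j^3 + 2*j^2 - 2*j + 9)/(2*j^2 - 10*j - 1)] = 4*(-86*j^3 + 30*j^2 - 279*j + 470)/(8*j^6 - 120*j^5 + 588*j^4 - 880*j^3 - 294*j^2 - 30*j - 1)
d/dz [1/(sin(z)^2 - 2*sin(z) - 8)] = 2*(1 - sin(z))*cos(z)/((sin(z) - 4)^2*(sin(z) + 2)^2)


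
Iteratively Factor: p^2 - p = (p)*(p - 1)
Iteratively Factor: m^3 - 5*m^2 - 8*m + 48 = (m - 4)*(m^2 - m - 12) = (m - 4)^2*(m + 3)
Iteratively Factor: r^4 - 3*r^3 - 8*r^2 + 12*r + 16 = (r - 2)*(r^3 - r^2 - 10*r - 8) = (r - 2)*(r + 2)*(r^2 - 3*r - 4) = (r - 4)*(r - 2)*(r + 2)*(r + 1)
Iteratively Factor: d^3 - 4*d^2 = (d)*(d^2 - 4*d) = d^2*(d - 4)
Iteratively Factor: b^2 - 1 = (b + 1)*(b - 1)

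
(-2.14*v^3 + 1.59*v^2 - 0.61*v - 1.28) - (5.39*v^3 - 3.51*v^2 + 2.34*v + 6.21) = -7.53*v^3 + 5.1*v^2 - 2.95*v - 7.49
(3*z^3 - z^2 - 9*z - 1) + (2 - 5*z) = 3*z^3 - z^2 - 14*z + 1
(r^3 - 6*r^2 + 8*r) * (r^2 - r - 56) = r^5 - 7*r^4 - 42*r^3 + 328*r^2 - 448*r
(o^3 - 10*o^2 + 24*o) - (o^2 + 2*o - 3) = o^3 - 11*o^2 + 22*o + 3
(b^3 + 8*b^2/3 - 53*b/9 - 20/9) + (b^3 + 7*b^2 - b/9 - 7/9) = 2*b^3 + 29*b^2/3 - 6*b - 3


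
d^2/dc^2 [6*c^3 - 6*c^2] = 36*c - 12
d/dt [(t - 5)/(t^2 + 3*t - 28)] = (t^2 + 3*t - (t - 5)*(2*t + 3) - 28)/(t^2 + 3*t - 28)^2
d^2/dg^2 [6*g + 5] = 0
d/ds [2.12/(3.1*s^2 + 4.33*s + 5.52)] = (-13.144*s - 9.1796)/(3.1*s^2 + 4.33*s + 5.52)^2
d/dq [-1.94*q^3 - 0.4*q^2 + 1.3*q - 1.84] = -5.82*q^2 - 0.8*q + 1.3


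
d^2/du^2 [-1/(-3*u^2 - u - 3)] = 2*(-9*u^2 - 3*u + (6*u + 1)^2 - 9)/(3*u^2 + u + 3)^3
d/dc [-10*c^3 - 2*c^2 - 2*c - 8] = -30*c^2 - 4*c - 2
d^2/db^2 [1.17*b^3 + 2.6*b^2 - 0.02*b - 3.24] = 7.02*b + 5.2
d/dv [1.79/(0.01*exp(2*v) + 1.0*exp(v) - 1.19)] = (-0.0358*exp(v) - 1.79)*exp(v)/(0.01*exp(2*v) + 1.0*exp(v) - 1.19)^2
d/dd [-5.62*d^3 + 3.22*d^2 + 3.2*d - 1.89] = -16.86*d^2 + 6.44*d + 3.2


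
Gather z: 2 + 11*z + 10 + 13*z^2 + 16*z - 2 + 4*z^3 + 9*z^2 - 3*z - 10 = 4*z^3 + 22*z^2 + 24*z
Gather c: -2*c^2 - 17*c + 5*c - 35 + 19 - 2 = -2*c^2 - 12*c - 18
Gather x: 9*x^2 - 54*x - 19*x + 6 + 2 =9*x^2 - 73*x + 8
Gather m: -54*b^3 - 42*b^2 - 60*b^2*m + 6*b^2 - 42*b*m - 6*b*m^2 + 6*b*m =-54*b^3 - 36*b^2 - 6*b*m^2 + m*(-60*b^2 - 36*b)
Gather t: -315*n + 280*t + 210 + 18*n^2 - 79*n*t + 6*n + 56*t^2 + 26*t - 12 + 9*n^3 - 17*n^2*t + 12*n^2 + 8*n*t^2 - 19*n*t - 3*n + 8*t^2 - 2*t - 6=9*n^3 + 30*n^2 - 312*n + t^2*(8*n + 64) + t*(-17*n^2 - 98*n + 304) + 192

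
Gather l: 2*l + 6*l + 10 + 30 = 8*l + 40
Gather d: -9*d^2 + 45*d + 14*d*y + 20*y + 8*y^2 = -9*d^2 + d*(14*y + 45) + 8*y^2 + 20*y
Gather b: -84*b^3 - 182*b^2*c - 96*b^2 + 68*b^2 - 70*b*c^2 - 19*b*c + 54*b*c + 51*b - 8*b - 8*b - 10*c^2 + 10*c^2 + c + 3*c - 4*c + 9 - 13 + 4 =-84*b^3 + b^2*(-182*c - 28) + b*(-70*c^2 + 35*c + 35)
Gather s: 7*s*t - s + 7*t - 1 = s*(7*t - 1) + 7*t - 1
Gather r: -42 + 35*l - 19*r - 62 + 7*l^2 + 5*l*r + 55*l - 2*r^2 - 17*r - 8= 7*l^2 + 90*l - 2*r^2 + r*(5*l - 36) - 112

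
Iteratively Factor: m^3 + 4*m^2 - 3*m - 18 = (m - 2)*(m^2 + 6*m + 9) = (m - 2)*(m + 3)*(m + 3)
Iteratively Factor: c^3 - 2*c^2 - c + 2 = (c - 2)*(c^2 - 1) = (c - 2)*(c - 1)*(c + 1)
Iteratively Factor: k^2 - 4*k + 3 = (k - 3)*(k - 1)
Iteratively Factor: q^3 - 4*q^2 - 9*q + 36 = (q - 3)*(q^2 - q - 12) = (q - 3)*(q + 3)*(q - 4)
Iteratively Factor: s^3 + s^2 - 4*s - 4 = (s - 2)*(s^2 + 3*s + 2) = (s - 2)*(s + 1)*(s + 2)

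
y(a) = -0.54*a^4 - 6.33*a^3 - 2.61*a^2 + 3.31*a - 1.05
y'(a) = -2.16*a^3 - 18.99*a^2 - 5.22*a + 3.31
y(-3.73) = 174.26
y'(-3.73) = -129.33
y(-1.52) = 7.24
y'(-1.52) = -25.04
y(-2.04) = 25.72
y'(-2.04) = -46.73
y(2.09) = -73.62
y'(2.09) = -110.27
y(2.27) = -95.37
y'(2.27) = -131.66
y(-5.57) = 473.64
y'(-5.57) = -183.51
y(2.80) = -184.39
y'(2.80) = -207.60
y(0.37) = -0.51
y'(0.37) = -1.33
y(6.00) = -2142.27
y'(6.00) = -1178.21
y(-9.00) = 829.38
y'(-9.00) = 86.74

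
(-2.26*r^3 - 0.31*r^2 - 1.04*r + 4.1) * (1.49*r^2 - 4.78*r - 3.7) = -3.3674*r^5 + 10.3409*r^4 + 8.2942*r^3 + 12.2272*r^2 - 15.75*r - 15.17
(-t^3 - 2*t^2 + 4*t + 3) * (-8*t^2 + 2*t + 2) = 8*t^5 + 14*t^4 - 38*t^3 - 20*t^2 + 14*t + 6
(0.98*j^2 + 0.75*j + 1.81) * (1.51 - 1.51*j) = -1.4798*j^3 + 0.3473*j^2 - 1.6006*j + 2.7331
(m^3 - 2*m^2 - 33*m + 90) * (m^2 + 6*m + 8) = m^5 + 4*m^4 - 37*m^3 - 124*m^2 + 276*m + 720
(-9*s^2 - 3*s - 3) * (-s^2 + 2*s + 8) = 9*s^4 - 15*s^3 - 75*s^2 - 30*s - 24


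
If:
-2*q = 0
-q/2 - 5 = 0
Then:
No Solution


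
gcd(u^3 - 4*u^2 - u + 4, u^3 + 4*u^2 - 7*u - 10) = u + 1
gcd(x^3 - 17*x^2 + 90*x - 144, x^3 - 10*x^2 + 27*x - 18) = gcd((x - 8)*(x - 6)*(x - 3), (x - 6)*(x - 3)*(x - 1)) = x^2 - 9*x + 18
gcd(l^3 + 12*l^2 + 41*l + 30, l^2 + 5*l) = l + 5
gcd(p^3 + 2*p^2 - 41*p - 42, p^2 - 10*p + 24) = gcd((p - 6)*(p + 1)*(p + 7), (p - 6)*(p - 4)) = p - 6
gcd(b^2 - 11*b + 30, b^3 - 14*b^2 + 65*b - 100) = b - 5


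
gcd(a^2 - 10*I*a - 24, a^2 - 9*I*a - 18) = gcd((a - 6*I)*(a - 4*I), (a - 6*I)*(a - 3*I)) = a - 6*I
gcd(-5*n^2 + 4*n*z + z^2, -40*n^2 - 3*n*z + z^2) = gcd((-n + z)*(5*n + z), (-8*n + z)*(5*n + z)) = 5*n + z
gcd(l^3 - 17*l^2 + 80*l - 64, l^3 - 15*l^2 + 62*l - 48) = l^2 - 9*l + 8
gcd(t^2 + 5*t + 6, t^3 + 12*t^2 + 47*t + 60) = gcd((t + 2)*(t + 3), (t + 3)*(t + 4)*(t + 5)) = t + 3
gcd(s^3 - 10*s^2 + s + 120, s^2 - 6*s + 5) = s - 5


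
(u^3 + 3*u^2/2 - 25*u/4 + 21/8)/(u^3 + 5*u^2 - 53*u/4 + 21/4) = (u + 7/2)/(u + 7)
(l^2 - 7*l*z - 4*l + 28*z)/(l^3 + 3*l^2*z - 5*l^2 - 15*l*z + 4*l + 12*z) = (l - 7*z)/(l^2 + 3*l*z - l - 3*z)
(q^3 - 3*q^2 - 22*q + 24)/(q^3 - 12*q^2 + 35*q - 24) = (q^2 - 2*q - 24)/(q^2 - 11*q + 24)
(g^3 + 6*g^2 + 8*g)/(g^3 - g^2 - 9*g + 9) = g*(g^2 + 6*g + 8)/(g^3 - g^2 - 9*g + 9)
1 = 1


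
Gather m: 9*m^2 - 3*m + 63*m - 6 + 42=9*m^2 + 60*m + 36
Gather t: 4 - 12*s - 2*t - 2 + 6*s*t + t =-12*s + t*(6*s - 1) + 2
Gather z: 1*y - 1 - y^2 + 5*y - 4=-y^2 + 6*y - 5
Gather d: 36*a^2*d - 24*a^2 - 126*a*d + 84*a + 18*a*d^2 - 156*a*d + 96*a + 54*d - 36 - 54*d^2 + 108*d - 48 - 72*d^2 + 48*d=-24*a^2 + 180*a + d^2*(18*a - 126) + d*(36*a^2 - 282*a + 210) - 84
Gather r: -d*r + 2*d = -d*r + 2*d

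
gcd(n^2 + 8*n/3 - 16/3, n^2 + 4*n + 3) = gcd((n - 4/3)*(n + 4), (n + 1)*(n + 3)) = 1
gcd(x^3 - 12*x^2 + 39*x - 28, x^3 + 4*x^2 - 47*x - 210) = x - 7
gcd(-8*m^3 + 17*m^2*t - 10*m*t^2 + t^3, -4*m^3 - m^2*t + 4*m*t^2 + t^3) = -m + t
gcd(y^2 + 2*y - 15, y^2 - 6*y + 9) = y - 3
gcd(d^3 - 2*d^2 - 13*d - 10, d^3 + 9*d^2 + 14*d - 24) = 1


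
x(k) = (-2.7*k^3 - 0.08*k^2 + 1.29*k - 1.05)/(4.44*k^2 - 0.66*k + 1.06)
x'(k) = (0.66 - 8.88*k)*(-2.7*k^3 - 0.08*k^2 + 1.29*k - 1.05)/(4.44*k^2 - 0.66*k + 1.06)^2 + (-8.1*k^2 - 0.16*k + 1.29)/(4.44*k^2 - 0.66*k + 1.06)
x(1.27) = -0.69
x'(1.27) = -0.63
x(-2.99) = 1.56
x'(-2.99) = -0.66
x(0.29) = -0.60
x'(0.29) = 1.38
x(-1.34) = 0.36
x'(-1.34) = -0.86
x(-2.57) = 1.28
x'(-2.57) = -0.68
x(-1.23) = 0.26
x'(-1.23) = -0.90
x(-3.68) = 2.01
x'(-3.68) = -0.64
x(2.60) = -1.56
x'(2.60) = -0.65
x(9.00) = -5.54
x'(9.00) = -0.61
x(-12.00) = 7.15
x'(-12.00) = -0.61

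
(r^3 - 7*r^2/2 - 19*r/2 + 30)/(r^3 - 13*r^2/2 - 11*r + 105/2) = (r - 4)/(r - 7)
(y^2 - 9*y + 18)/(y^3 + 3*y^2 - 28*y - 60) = (y^2 - 9*y + 18)/(y^3 + 3*y^2 - 28*y - 60)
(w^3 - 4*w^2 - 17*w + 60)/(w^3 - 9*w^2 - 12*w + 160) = (w - 3)/(w - 8)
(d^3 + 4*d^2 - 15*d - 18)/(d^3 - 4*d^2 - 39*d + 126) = (d + 1)/(d - 7)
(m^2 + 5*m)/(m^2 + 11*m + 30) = m/(m + 6)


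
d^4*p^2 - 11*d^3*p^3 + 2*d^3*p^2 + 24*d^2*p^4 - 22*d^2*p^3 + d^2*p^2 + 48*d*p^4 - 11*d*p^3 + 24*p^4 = (d - 8*p)*(d - 3*p)*(d*p + p)^2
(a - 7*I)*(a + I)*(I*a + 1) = I*a^3 + 7*a^2 + I*a + 7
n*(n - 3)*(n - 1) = n^3 - 4*n^2 + 3*n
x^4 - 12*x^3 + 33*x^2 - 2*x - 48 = (x - 8)*(x - 3)*(x - 2)*(x + 1)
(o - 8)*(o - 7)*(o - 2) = o^3 - 17*o^2 + 86*o - 112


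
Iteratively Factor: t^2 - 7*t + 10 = (t - 5)*(t - 2)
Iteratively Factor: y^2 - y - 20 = (y - 5)*(y + 4)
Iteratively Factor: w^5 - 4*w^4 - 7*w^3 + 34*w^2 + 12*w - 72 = (w + 2)*(w^4 - 6*w^3 + 5*w^2 + 24*w - 36) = (w - 2)*(w + 2)*(w^3 - 4*w^2 - 3*w + 18) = (w - 2)*(w + 2)^2*(w^2 - 6*w + 9) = (w - 3)*(w - 2)*(w + 2)^2*(w - 3)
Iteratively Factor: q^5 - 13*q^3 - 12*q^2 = (q + 3)*(q^4 - 3*q^3 - 4*q^2) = q*(q + 3)*(q^3 - 3*q^2 - 4*q) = q*(q + 1)*(q + 3)*(q^2 - 4*q) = q*(q - 4)*(q + 1)*(q + 3)*(q)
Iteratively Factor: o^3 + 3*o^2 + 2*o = (o)*(o^2 + 3*o + 2) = o*(o + 1)*(o + 2)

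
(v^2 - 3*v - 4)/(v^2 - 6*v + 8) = (v + 1)/(v - 2)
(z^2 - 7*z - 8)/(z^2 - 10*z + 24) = (z^2 - 7*z - 8)/(z^2 - 10*z + 24)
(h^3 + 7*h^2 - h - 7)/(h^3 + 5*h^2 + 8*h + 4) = (h^2 + 6*h - 7)/(h^2 + 4*h + 4)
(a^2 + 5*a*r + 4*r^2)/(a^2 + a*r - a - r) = (a + 4*r)/(a - 1)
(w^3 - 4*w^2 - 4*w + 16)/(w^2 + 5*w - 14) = (w^2 - 2*w - 8)/(w + 7)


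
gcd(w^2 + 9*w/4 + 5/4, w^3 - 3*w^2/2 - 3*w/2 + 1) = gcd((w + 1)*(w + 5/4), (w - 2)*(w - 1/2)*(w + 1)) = w + 1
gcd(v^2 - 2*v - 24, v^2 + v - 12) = v + 4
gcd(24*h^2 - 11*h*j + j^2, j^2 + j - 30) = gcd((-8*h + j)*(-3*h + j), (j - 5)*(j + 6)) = 1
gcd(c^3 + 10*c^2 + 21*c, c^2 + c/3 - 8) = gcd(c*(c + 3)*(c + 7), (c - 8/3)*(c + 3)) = c + 3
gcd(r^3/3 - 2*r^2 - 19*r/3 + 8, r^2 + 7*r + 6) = 1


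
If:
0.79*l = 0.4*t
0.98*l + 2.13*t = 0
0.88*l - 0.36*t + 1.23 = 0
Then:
No Solution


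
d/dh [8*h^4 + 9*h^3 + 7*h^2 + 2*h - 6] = 32*h^3 + 27*h^2 + 14*h + 2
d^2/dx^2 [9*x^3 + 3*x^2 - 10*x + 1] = 54*x + 6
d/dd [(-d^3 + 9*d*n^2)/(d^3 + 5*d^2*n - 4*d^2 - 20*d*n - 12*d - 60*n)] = (-d*(d^2 - 9*n^2)*(-3*d^2 - 10*d*n + 8*d + 20*n + 12) + 3*(d^2 - 3*n^2)*(-d^3 - 5*d^2*n + 4*d^2 + 20*d*n + 12*d + 60*n))/(-d^3 - 5*d^2*n + 4*d^2 + 20*d*n + 12*d + 60*n)^2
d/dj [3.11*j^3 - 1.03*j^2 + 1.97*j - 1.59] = 9.33*j^2 - 2.06*j + 1.97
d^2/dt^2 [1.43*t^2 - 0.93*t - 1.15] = 2.86000000000000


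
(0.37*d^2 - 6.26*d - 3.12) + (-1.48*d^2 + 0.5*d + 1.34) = -1.11*d^2 - 5.76*d - 1.78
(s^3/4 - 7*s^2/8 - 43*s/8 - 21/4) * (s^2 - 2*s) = s^5/4 - 11*s^4/8 - 29*s^3/8 + 11*s^2/2 + 21*s/2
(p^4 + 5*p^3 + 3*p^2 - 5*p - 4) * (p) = p^5 + 5*p^4 + 3*p^3 - 5*p^2 - 4*p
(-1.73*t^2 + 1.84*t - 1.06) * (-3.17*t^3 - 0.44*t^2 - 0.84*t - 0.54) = 5.4841*t^5 - 5.0716*t^4 + 4.0038*t^3 - 0.145*t^2 - 0.1032*t + 0.5724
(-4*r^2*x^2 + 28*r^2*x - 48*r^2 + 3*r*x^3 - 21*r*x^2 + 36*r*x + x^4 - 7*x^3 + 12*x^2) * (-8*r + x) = 32*r^3*x^2 - 224*r^3*x + 384*r^3 - 28*r^2*x^3 + 196*r^2*x^2 - 336*r^2*x - 5*r*x^4 + 35*r*x^3 - 60*r*x^2 + x^5 - 7*x^4 + 12*x^3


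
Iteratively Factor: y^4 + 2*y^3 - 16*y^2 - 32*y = (y + 4)*(y^3 - 2*y^2 - 8*y) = y*(y + 4)*(y^2 - 2*y - 8) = y*(y - 4)*(y + 4)*(y + 2)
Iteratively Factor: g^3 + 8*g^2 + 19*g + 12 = (g + 4)*(g^2 + 4*g + 3) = (g + 1)*(g + 4)*(g + 3)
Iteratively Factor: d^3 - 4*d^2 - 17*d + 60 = (d + 4)*(d^2 - 8*d + 15) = (d - 3)*(d + 4)*(d - 5)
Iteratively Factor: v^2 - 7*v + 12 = (v - 4)*(v - 3)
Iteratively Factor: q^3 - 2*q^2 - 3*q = (q)*(q^2 - 2*q - 3) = q*(q - 3)*(q + 1)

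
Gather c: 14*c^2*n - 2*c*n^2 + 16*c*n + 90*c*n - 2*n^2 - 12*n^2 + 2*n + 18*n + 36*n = 14*c^2*n + c*(-2*n^2 + 106*n) - 14*n^2 + 56*n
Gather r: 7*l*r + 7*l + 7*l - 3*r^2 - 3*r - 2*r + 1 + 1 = 14*l - 3*r^2 + r*(7*l - 5) + 2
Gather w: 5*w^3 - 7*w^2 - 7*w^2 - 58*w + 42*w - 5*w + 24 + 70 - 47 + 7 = 5*w^3 - 14*w^2 - 21*w + 54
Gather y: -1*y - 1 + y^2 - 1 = y^2 - y - 2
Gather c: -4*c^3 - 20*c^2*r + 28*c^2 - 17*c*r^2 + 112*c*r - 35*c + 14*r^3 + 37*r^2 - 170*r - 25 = -4*c^3 + c^2*(28 - 20*r) + c*(-17*r^2 + 112*r - 35) + 14*r^3 + 37*r^2 - 170*r - 25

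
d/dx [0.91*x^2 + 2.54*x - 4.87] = 1.82*x + 2.54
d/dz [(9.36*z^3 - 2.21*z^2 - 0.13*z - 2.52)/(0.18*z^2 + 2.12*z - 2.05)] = (1.6848*z^4 + 39.6864*z^3 - 62.2258*z^2 + 9.9682*z + 5.6089)/(0.0324*z^4 + 0.7632*z^3 + 3.7564*z^2 - 8.692*z + 4.2025)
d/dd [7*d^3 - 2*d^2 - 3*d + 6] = 21*d^2 - 4*d - 3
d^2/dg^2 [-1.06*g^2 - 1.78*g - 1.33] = -2.12000000000000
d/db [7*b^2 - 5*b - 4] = 14*b - 5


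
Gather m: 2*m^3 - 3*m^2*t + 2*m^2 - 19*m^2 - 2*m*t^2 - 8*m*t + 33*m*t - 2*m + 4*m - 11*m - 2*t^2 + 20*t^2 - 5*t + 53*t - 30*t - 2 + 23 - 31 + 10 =2*m^3 + m^2*(-3*t - 17) + m*(-2*t^2 + 25*t - 9) + 18*t^2 + 18*t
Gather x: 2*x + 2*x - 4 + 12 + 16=4*x + 24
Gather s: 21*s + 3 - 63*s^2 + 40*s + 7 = -63*s^2 + 61*s + 10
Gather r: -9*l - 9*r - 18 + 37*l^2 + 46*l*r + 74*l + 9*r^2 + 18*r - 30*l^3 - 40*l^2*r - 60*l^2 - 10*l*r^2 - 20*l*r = -30*l^3 - 23*l^2 + 65*l + r^2*(9 - 10*l) + r*(-40*l^2 + 26*l + 9) - 18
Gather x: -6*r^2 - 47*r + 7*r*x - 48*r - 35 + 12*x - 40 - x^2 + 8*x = -6*r^2 - 95*r - x^2 + x*(7*r + 20) - 75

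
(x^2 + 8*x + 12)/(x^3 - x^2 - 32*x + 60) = (x + 2)/(x^2 - 7*x + 10)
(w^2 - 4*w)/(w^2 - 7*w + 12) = w/(w - 3)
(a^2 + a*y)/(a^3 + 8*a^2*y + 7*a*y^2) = 1/(a + 7*y)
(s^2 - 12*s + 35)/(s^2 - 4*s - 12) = (-s^2 + 12*s - 35)/(-s^2 + 4*s + 12)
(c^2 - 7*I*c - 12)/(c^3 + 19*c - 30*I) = (c - 4*I)/(c^2 + 3*I*c + 10)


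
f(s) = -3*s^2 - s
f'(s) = -6*s - 1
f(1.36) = -6.91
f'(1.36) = -9.16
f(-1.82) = -8.12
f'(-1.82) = 9.92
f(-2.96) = -23.32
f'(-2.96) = 16.76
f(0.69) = -2.12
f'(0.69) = -5.14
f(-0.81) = -1.16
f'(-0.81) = 3.86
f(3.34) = -36.81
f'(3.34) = -21.04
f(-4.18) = -48.24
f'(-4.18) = 24.08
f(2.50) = -21.25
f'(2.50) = -16.00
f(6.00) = -114.00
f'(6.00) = -37.00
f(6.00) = -114.00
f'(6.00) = -37.00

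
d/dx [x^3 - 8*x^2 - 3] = x*(3*x - 16)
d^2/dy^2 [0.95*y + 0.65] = 0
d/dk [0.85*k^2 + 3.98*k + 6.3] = 1.7*k + 3.98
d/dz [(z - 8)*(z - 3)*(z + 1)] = 3*z^2 - 20*z + 13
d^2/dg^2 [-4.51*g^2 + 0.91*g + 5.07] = -9.02000000000000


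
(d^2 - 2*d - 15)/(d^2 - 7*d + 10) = (d + 3)/(d - 2)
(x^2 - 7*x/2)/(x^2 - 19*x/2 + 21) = x/(x - 6)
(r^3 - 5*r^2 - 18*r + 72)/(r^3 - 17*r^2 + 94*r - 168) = (r^2 + r - 12)/(r^2 - 11*r + 28)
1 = 1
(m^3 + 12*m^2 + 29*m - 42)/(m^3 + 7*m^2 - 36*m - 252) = (m - 1)/(m - 6)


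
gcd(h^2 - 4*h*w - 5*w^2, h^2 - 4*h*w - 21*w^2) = 1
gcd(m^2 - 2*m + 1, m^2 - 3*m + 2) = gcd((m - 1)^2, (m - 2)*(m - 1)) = m - 1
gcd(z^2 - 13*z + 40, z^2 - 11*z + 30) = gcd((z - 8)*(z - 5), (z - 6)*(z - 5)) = z - 5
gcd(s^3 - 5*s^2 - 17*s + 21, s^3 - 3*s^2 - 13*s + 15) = s^2 + 2*s - 3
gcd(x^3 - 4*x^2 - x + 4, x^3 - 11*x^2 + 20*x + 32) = x^2 - 3*x - 4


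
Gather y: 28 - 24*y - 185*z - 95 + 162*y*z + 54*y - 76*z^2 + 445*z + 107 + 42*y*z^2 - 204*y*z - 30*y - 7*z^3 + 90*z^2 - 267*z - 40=y*(42*z^2 - 42*z) - 7*z^3 + 14*z^2 - 7*z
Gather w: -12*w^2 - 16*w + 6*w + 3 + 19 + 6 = -12*w^2 - 10*w + 28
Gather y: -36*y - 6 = -36*y - 6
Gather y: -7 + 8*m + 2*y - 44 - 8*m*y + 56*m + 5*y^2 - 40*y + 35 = 64*m + 5*y^2 + y*(-8*m - 38) - 16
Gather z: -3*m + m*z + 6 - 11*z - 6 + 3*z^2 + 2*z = -3*m + 3*z^2 + z*(m - 9)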